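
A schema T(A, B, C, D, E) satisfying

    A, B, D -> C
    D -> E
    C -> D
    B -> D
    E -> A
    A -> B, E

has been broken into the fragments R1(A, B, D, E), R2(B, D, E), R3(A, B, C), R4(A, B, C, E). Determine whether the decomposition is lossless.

Chase test. Columns are A, B, C, D, E; row i has aⱼ where attribute j ∈ Ri, else bᵢⱼ.
Initial tableau (one row per fragment):
  row 1: a1 a2 b13 a4 a5
  row 2: b21 a2 b23 a4 a5
  row 3: a1 a2 a3 b34 b35
  row 4: a1 a2 a3 b44 a5
Rows 3 and 4 agree on C; apply C→D and equate their D entries.
Rows 1 and 3 agree on B; apply B→D and equate their D entries.
Rows 1 and 2 agree on E; apply E→A and equate their A entries.
Rows 1 and 3 agree on A; apply A→B, E and equate their B, E entries.
Rows 1 and 2 agree on A, B, D; apply A, B, D→C and equate their C entries.
Rows 1 and 3 agree on A, B, D; apply A, B, D→C and equate their C entries.
Row 1 is now all distinguished symbols — the join is lossless.

Yes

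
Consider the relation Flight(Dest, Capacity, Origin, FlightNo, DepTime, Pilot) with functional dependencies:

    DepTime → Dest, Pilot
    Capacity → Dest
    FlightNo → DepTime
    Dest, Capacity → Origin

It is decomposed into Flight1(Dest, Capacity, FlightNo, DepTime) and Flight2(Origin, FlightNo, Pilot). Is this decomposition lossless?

Common attributes: Flight1 ∩ Flight2 = {FlightNo}.
Closure of {FlightNo}: FlightNo → DepTime applies, adding DepTime; DepTime → Dest, Pilot applies, adding Dest, Pilot. So (FlightNo)⁺ = {Dest, FlightNo, DepTime, Pilot}.
The closure contains neither all of Flight1 = {Dest, Capacity, FlightNo, DepTime} nor all of Flight2 = {Origin, FlightNo, Pilot}, so the common attributes are not a superkey of either fragment. The join is lossy.

No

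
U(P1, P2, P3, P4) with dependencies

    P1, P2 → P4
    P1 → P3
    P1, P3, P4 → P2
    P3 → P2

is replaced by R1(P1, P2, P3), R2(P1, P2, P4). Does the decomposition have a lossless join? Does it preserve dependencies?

Lossless test: (P1, P2)⁺ = {P1, P2, P3, P4}, which contains all of one fragment — lossless.
Dependency preservation: P1, P3, P4 → P2 is not contained in any single fragment, but the restricted closure of its left-hand side across the fragments still reaches the right-hand side; the remaining FDs each lie inside some fragment. All dependencies are preserved.

lossless and dependency-preserving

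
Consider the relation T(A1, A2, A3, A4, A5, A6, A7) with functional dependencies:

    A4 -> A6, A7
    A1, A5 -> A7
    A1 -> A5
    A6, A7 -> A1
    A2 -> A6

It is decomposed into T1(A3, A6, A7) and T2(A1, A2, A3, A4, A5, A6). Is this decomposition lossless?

No

Common attributes: T1 ∩ T2 = {A3, A6}.
No dependency enlarges {A3, A6}, so (A3, A6)⁺ = {A3, A6}.
The closure contains neither all of T1 = {A3, A6, A7} nor all of T2 = {A1, A2, A3, A4, A5, A6}, so the common attributes are not a superkey of either fragment. The join is lossy.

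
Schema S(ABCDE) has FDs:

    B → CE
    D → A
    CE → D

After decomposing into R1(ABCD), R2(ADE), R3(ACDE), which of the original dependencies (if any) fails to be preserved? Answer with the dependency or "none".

Check B → CE: no single fragment contains all of {BCE}, and the restricted closure of {B} across the fragments never reaches {CE}.
D → A is preserved.
CE → D is preserved.

B → CE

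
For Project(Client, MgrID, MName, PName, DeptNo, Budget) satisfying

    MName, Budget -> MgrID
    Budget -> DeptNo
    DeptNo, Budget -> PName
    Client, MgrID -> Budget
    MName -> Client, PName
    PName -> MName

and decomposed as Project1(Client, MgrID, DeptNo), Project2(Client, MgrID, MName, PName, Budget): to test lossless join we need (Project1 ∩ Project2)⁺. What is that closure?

Client, MgrID, MName, PName, DeptNo, Budget

Project1 ∩ Project2 = {Client, MgrID}.
Client, MgrID → Budget applies, adding Budget
Budget → DeptNo applies, adding DeptNo
DeptNo, Budget → PName applies, adding PName
PName → MName applies, adding MName
Closure: {Client, MgrID, MName, PName, DeptNo, Budget}.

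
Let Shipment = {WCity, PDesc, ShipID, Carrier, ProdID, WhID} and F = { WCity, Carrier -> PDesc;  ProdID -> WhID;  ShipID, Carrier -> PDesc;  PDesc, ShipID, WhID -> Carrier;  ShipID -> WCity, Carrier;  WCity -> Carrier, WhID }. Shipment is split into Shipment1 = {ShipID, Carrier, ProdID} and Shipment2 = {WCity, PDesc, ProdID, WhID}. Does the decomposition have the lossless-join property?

Common attributes: Shipment1 ∩ Shipment2 = {ProdID}.
Closure of {ProdID}: ProdID → WhID applies, adding WhID. So (ProdID)⁺ = {ProdID, WhID}.
The closure contains neither all of Shipment1 = {ShipID, Carrier, ProdID} nor all of Shipment2 = {WCity, PDesc, ProdID, WhID}, so the common attributes are not a superkey of either fragment. The join is lossy.

No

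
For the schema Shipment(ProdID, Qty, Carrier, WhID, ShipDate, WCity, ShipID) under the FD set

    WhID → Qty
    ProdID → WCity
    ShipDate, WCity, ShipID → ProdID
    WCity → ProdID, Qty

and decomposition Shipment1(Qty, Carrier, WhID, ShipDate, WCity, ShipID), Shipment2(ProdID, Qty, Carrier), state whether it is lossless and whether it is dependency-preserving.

Lossless test: (Qty, Carrier)⁺ = {Qty, Carrier}, which is a superkey of neither fragment — lossy.
Dependency preservation: the restricted closure of {ProdID} across the fragments never reaches {WCity}, so ProdID → WCity cannot be enforced without a join — not preserved.

lossy and not dependency-preserving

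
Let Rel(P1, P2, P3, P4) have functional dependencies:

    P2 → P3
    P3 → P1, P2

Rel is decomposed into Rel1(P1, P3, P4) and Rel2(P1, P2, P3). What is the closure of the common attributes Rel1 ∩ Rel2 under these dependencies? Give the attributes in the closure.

Rel1 ∩ Rel2 = {P1, P3}.
P3 → P1, P2 applies, adding P2
Closure: {P1, P2, P3}.

P1, P2, P3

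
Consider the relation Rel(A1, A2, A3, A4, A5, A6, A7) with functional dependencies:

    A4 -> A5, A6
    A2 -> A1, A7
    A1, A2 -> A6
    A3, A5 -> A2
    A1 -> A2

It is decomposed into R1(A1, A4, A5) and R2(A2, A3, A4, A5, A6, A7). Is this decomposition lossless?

No

Common attributes: R1 ∩ R2 = {A4, A5}.
Closure of {A4, A5}: A4 → A5, A6 applies, adding A6. So (A4, A5)⁺ = {A4, A5, A6}.
The closure contains neither all of R1 = {A1, A4, A5} nor all of R2 = {A2, A3, A4, A5, A6, A7}, so the common attributes are not a superkey of either fragment. The join is lossy.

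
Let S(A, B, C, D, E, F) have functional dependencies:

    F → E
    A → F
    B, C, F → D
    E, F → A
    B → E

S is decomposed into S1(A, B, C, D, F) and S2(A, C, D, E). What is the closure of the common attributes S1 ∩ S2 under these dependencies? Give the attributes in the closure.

A, C, D, E, F

S1 ∩ S2 = {A, C, D}.
A → F applies, adding F
F → E applies, adding E
Closure: {A, C, D, E, F}.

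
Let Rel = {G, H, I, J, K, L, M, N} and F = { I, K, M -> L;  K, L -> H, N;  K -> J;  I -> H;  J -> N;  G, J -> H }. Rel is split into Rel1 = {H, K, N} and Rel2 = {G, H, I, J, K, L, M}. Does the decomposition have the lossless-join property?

Common attributes: Rel1 ∩ Rel2 = {H, K}.
Closure of {H, K}: K → J applies, adding J; J → N applies, adding N. So (H, K)⁺ = {H, J, K, N}.
This closure contains every attribute of Rel1, so Rel1 ∩ Rel2 → Rel1. The join is lossless.

Yes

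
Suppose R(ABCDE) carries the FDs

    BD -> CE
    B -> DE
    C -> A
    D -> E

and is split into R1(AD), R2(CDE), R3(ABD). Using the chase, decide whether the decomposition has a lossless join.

Chase test. Columns are ABCDE; row i has aⱼ where attribute j ∈ Ri, else bᵢⱼ.
Initial tableau (one row per fragment):
  row 1: a1 b12 b13 a4 b15
  row 2: b21 b22 a3 a4 a5
  row 3: a1 a2 b33 a4 b35
Rows 1 and 2 agree on D; apply D→E and equate their E entries.
Rows 1 and 3 agree on D; apply D→E and equate their E entries.
No row becomes fully distinguished — the join is lossy.

No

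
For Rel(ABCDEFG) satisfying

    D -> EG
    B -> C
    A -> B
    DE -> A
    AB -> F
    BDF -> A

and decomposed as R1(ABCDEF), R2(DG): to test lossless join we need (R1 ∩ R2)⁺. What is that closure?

ABCDEFG

R1 ∩ R2 = {D}.
D → EG applies, adding EG
DE → A applies, adding A
A → B applies, adding B
AB → F applies, adding F
B → C applies, adding C
Closure: {ABCDEFG}.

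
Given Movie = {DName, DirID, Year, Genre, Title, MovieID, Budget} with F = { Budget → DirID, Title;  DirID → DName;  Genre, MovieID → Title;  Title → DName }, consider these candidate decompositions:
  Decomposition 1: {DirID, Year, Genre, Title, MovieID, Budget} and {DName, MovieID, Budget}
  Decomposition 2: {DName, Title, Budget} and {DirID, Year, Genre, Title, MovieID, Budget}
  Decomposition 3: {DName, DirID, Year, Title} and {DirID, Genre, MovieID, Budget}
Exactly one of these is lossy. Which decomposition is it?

Decomposition 3

Decomposition 1: common = {MovieID, Budget}, closure = {DName, DirID, Title, MovieID, Budget} → lossless.
Decomposition 2: common = {Title, Budget}, closure = {DName, DirID, Title, Budget} → lossless.
Decomposition 3: common = {DirID}, closure = {DName, DirID} → lossy.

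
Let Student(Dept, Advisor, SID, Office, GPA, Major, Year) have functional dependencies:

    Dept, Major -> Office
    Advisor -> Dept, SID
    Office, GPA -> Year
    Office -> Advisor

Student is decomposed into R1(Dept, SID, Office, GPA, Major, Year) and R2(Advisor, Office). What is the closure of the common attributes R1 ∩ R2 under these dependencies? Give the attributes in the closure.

R1 ∩ R2 = {Office}.
Office → Advisor applies, adding Advisor
Advisor → Dept, SID applies, adding Dept, SID
Closure: {Dept, Advisor, SID, Office}.

Dept, Advisor, SID, Office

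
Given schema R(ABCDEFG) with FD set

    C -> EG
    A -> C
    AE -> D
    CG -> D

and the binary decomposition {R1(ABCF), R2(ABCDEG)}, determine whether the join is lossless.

Common attributes: R1 ∩ R2 = {ABC}.
Closure of {ABC}: C → EG applies, adding EG; AE → D applies, adding D. So (ABC)⁺ = {ABCDEG}.
This closure contains every attribute of R2, so R1 ∩ R2 → R2. The join is lossless.

Yes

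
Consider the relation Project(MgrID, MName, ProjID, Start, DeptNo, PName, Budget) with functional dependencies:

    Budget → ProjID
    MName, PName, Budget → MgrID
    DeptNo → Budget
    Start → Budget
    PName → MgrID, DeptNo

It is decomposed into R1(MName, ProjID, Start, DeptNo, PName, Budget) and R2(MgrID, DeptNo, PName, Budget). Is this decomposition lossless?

Yes

Common attributes: R1 ∩ R2 = {DeptNo, PName, Budget}.
Closure of {DeptNo, PName, Budget}: Budget → ProjID applies, adding ProjID; PName → MgrID, DeptNo applies, adding MgrID. So (DeptNo, PName, Budget)⁺ = {MgrID, ProjID, DeptNo, PName, Budget}.
This closure contains every attribute of R2, so R1 ∩ R2 → R2. The join is lossless.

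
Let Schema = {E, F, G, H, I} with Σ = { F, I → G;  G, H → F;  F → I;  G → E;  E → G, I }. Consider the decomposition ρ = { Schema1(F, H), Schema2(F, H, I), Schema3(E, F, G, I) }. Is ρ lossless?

Yes

Chase test. Columns are E, F, G, H, I; row i has aⱼ where attribute j ∈ Schemai, else bᵢⱼ.
Initial tableau (one row per fragment):
  row 1: b11 a2 b13 a4 b15
  row 2: b21 a2 b23 a4 a5
  row 3: a1 a2 a3 b34 a5
Rows 2 and 3 agree on F, I; apply F, I→G and equate their G entries.
Rows 1 and 2 agree on F; apply F→I and equate their I entries.
Rows 2 and 3 agree on G; apply G→E and equate their E entries.
Rows 1 and 2 agree on F, I; apply F, I→G and equate their G entries.
Rows 1 and 2 agree on G; apply G→E and equate their E entries.
Row 1 is now all distinguished symbols — the join is lossless.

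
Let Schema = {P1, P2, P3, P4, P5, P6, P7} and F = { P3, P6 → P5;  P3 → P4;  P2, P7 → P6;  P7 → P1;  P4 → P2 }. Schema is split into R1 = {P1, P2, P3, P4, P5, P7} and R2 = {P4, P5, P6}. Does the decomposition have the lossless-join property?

Common attributes: R1 ∩ R2 = {P4, P5}.
Closure of {P4, P5}: P4 → P2 applies, adding P2. So (P4, P5)⁺ = {P2, P4, P5}.
The closure contains neither all of R1 = {P1, P2, P3, P4, P5, P7} nor all of R2 = {P4, P5, P6}, so the common attributes are not a superkey of either fragment. The join is lossy.

No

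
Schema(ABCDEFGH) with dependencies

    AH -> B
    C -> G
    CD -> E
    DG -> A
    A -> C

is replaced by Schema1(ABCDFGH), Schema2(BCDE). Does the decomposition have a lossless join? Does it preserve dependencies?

lossless and dependency-preserving

Lossless test: (BCD)⁺ = {ABCDEG}, which contains all of one fragment — lossless.
Dependency preservation: every FD's attributes lie within a single fragment, so each can be enforced locally — preserved.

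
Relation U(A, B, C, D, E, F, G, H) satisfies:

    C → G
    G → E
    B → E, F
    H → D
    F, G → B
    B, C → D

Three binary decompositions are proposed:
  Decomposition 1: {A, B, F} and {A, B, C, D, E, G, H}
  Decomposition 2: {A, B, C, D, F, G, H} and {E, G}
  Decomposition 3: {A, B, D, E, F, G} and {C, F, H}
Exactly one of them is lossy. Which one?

Decomposition 3

Decomposition 1: common = {A, B}, closure = {A, B, E, F} → lossless.
Decomposition 2: common = {G}, closure = {E, G} → lossless.
Decomposition 3: common = {F}, closure = {F} → lossy.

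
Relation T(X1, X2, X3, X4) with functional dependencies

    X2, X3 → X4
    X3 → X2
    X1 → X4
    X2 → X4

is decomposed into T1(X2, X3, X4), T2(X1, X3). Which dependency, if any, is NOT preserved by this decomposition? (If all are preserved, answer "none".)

X1 → X4

Check X1 → X4: no single fragment contains all of {X1, X4}, and the restricted closure of {X1} across the fragments never reaches {X4}.
X2, X3 → X4 is preserved.
X3 → X2 is preserved.
X2 → X4 is preserved.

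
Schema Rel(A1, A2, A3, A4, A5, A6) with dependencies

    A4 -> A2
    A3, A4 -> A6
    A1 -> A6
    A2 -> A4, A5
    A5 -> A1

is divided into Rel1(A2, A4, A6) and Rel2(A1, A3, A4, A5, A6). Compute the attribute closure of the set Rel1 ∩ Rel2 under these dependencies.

A1, A2, A4, A5, A6

Rel1 ∩ Rel2 = {A4, A6}.
A4 → A2 applies, adding A2
A2 → A4, A5 applies, adding A5
A5 → A1 applies, adding A1
Closure: {A1, A2, A4, A5, A6}.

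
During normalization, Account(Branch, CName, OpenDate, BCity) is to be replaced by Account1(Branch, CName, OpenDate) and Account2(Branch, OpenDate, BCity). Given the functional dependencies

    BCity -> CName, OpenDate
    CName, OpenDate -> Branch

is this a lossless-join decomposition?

No

Common attributes: Account1 ∩ Account2 = {Branch, OpenDate}.
No dependency enlarges {Branch, OpenDate}, so (Branch, OpenDate)⁺ = {Branch, OpenDate}.
The closure contains neither all of Account1 = {Branch, CName, OpenDate} nor all of Account2 = {Branch, OpenDate, BCity}, so the common attributes are not a superkey of either fragment. The join is lossy.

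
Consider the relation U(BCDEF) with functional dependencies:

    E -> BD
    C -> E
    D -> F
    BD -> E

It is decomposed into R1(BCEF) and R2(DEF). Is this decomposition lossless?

Yes

Common attributes: R1 ∩ R2 = {EF}.
Closure of {EF}: E → BD applies, adding BD. So (EF)⁺ = {BDEF}.
This closure contains every attribute of R2, so R1 ∩ R2 → R2. The join is lossless.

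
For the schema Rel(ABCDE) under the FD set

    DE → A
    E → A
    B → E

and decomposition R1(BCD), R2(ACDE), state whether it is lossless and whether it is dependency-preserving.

Lossless test: (CD)⁺ = {CD}, which is a superkey of neither fragment — lossy.
Dependency preservation: the restricted closure of {B} across the fragments never reaches {E}, so B → E cannot be enforced without a join — not preserved.

lossy and not dependency-preserving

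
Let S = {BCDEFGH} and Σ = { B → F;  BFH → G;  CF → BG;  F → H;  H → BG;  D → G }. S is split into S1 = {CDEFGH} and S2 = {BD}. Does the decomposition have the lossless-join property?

No

Common attributes: S1 ∩ S2 = {D}.
Closure of {D}: D → G applies, adding G. So (D)⁺ = {DG}.
The closure contains neither all of S1 = {CDEFGH} nor all of S2 = {BD}, so the common attributes are not a superkey of either fragment. The join is lossy.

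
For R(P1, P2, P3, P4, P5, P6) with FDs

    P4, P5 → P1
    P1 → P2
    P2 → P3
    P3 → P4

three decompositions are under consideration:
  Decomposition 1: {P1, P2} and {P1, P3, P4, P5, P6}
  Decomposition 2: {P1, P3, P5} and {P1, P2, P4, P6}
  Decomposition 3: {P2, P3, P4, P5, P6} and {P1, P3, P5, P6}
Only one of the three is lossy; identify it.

Decomposition 1: common = {P1}, closure = {P1, P2, P3, P4} → lossless.
Decomposition 2: common = {P1}, closure = {P1, P2, P3, P4} → lossy.
Decomposition 3: common = {P3, P5, P6}, closure = {P1, P2, P3, P4, P5, P6} → lossless.

Decomposition 2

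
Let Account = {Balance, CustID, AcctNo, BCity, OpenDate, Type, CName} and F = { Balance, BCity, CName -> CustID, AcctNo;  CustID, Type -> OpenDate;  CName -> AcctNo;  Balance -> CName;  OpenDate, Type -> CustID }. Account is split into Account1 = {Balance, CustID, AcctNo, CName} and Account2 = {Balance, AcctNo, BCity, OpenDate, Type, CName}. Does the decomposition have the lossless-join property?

Common attributes: Account1 ∩ Account2 = {Balance, AcctNo, CName}.
No dependency enlarges {Balance, AcctNo, CName}, so (Balance, AcctNo, CName)⁺ = {Balance, AcctNo, CName}.
The closure contains neither all of Account1 = {Balance, CustID, AcctNo, CName} nor all of Account2 = {Balance, AcctNo, BCity, OpenDate, Type, CName}, so the common attributes are not a superkey of either fragment. The join is lossy.

No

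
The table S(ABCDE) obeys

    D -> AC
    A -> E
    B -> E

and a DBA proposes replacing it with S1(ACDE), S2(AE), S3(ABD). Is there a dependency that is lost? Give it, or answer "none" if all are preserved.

Check B → E: no single fragment contains all of {BE}, and the restricted closure of {B} across the fragments never reaches {E}.
D → AC is preserved.
A → E is preserved.

B -> E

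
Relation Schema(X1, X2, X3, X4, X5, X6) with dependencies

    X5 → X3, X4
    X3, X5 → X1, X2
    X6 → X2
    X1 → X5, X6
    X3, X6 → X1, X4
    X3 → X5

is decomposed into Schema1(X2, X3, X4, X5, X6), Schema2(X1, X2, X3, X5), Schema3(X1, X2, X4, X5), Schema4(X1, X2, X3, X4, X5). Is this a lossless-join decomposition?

Chase test. Columns are X1, X2, X3, X4, X5, X6; row i has aⱼ where attribute j ∈ Schemai, else bᵢⱼ.
Initial tableau (one row per fragment):
  row 1: b11 a2 a3 a4 a5 a6
  row 2: a1 a2 a3 b24 a5 b26
  row 3: a1 a2 b33 a4 a5 b36
  row 4: a1 a2 a3 a4 a5 b46
Rows 1 and 2 agree on X5; apply X5→X3, X4 and equate their X3, X4 entries.
Rows 1 and 3 agree on X5; apply X5→X3, X4 and equate their X3, X4 entries.
Rows 1 and 2 agree on X3, X5; apply X3, X5→X1, X2 and equate their X1, X2 entries.
Rows 1 and 2 agree on X1; apply X1→X5, X6 and equate their X5, X6 entries.
Rows 1 and 3 agree on X1; apply X1→X5, X6 and equate their X5, X6 entries.
Rows 1 and 4 agree on X1; apply X1→X5, X6 and equate their X5, X6 entries.
Row 1 is now all distinguished symbols — the join is lossless.

Yes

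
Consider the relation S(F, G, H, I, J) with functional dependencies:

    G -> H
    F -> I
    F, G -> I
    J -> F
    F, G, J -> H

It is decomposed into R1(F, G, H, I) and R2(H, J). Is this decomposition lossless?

Common attributes: R1 ∩ R2 = {H}.
No dependency enlarges {H}, so (H)⁺ = {H}.
The closure contains neither all of R1 = {F, G, H, I} nor all of R2 = {H, J}, so the common attributes are not a superkey of either fragment. The join is lossy.

No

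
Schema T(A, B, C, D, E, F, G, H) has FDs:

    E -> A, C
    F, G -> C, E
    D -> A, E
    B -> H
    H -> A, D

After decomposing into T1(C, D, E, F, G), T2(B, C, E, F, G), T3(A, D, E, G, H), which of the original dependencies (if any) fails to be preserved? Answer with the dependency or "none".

Check B → H: no single fragment contains all of {B, H}, and the restricted closure of {B} across the fragments never reaches {H}.
E → A, C is preserved.
F, G → C, E is preserved.
D → A, E is preserved.
H → A, D is preserved.

B -> H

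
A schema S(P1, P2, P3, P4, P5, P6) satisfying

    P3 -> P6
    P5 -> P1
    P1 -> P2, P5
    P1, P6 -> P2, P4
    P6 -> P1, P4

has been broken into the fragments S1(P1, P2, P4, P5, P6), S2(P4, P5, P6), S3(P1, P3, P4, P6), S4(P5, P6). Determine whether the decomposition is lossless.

Yes

Chase test. Columns are P1, P2, P3, P4, P5, P6; row i has aⱼ where attribute j ∈ Si, else bᵢⱼ.
Initial tableau (one row per fragment):
  row 1: a1 a2 b13 a4 a5 a6
  row 2: b21 b22 b23 a4 a5 a6
  row 3: a1 b32 a3 a4 b35 a6
  row 4: b41 b42 b43 b44 a5 a6
Rows 1 and 2 agree on P5; apply P5→P1 and equate their P1 entries.
Rows 1 and 4 agree on P5; apply P5→P1 and equate their P1 entries.
Rows 1 and 2 agree on P1; apply P1→P2, P5 and equate their P2, P5 entries.
Rows 1 and 3 agree on P1; apply P1→P2, P5 and equate their P2, P5 entries.
Rows 1 and 4 agree on P1; apply P1→P2, P5 and equate their P2, P5 entries.
Rows 1 and 4 agree on P1, P6; apply P1, P6→P2, P4 and equate their P2, P4 entries.
Row 3 is now all distinguished symbols — the join is lossless.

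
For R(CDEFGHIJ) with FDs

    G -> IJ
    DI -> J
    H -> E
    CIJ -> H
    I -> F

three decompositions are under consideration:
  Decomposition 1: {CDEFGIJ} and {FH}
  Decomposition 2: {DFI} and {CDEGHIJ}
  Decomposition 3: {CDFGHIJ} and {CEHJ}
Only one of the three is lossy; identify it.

Decomposition 1: common = {F}, closure = {F} → lossy.
Decomposition 2: common = {DI}, closure = {DFIJ} → lossless.
Decomposition 3: common = {CHJ}, closure = {CEHJ} → lossless.

Decomposition 1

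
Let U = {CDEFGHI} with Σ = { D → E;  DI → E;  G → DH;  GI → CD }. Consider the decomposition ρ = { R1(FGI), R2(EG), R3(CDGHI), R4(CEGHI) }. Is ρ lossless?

Chase test. Columns are CDEFGHI; row i has aⱼ where attribute j ∈ Ri, else bᵢⱼ.
Initial tableau (one row per fragment):
  row 1: b11 b12 b13 a4 a5 b16 a7
  row 2: b21 b22 a3 b24 a5 b26 b27
  row 3: a1 a2 b33 b34 a5 a6 a7
  row 4: a1 b42 a3 b44 a5 a6 a7
Rows 1 and 2 agree on G; apply G→DH and equate their DH entries.
Rows 1 and 3 agree on G; apply G→DH and equate their DH entries.
Rows 1 and 4 agree on G; apply G→DH and equate their DH entries.
Rows 1 and 3 agree on GI; apply GI→CD and equate their CD entries.
Rows 1 and 2 agree on D; apply D→E and equate their E entries.
Rows 1 and 3 agree on D; apply D→E and equate their E entries.
Row 1 is now all distinguished symbols — the join is lossless.

Yes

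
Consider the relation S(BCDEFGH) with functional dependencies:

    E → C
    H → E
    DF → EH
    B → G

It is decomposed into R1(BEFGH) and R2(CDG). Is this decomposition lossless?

No

Common attributes: R1 ∩ R2 = {G}.
No dependency enlarges {G}, so (G)⁺ = {G}.
The closure contains neither all of R1 = {BEFGH} nor all of R2 = {CDG}, so the common attributes are not a superkey of either fragment. The join is lossy.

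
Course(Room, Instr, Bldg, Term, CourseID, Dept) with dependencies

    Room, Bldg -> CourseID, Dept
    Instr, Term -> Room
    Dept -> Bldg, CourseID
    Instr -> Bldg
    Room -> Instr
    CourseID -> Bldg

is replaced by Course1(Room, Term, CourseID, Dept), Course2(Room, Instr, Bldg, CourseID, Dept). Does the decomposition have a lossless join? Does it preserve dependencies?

Lossless test: (Room, CourseID, Dept)⁺ = {Room, Instr, Bldg, CourseID, Dept}, which contains all of one fragment — lossless.
Dependency preservation: the restricted closure of {Instr, Term} across the fragments never reaches {Room}, so Instr, Term → Room cannot be enforced without a join — not preserved.

lossless but not dependency-preserving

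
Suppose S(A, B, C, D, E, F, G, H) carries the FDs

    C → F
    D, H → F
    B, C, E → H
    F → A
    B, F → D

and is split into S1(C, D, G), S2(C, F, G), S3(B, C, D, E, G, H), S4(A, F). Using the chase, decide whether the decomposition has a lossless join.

Chase test. Columns are A, B, C, D, E, F, G, H; row i has aⱼ where attribute j ∈ Si, else bᵢⱼ.
Initial tableau (one row per fragment):
  row 1: b11 b12 a3 a4 b15 b16 a7 b18
  row 2: b21 b22 a3 b24 b25 a6 a7 b28
  row 3: b31 a2 a3 a4 a5 b36 a7 a8
  row 4: a1 b42 b43 b44 b45 a6 b47 b48
Rows 1 and 2 agree on C; apply C→F and equate their F entries.
Rows 1 and 3 agree on C; apply C→F and equate their F entries.
Rows 1 and 2 agree on F; apply F→A and equate their A entries.
Rows 1 and 3 agree on F; apply F→A and equate their A entries.
Rows 1 and 4 agree on F; apply F→A and equate their A entries.
Row 3 is now all distinguished symbols — the join is lossless.

Yes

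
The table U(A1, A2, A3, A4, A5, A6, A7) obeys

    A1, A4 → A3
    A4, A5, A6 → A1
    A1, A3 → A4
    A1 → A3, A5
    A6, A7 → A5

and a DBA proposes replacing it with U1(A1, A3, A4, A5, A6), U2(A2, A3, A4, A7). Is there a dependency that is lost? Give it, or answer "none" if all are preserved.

Check A6, A7 → A5: no single fragment contains all of {A5, A6, A7}, and the restricted closure of {A6, A7} across the fragments never reaches {A5}.
A1, A4 → A3 is preserved.
A4, A5, A6 → A1 is preserved.
A1, A3 → A4 is preserved.
A1 → A3, A5 is preserved.

A6, A7 → A5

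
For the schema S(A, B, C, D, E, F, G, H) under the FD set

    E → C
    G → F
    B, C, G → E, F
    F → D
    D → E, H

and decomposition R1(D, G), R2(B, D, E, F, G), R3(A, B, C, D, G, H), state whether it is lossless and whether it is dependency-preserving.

Lossless test (chase): Rows 1 and 2 agree on G; apply G→F and equate their F entries. Rows 1 and 3 agree on G; apply G→F and equate their F entries. Rows 1 and 2 agree on D; apply D→E, H and equate their E, H entries. Rows 1 and 3 agree on D; apply D→E, H and equate their E, H entries. Rows 1 and 2 agree on E; apply E→C and equate their C entries. Rows 1 and 3 agree on E; apply E→C and equate their C entries. Row 3 is now all distinguished symbols — the join is lossless.
Dependency preservation: the restricted closure of {E} across the fragments never reaches {C}, so E → C cannot be enforced without a join — not preserved.

lossless but not dependency-preserving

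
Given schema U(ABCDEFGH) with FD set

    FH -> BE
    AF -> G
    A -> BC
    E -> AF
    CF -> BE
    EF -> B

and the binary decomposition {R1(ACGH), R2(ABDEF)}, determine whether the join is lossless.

Common attributes: R1 ∩ R2 = {A}.
Closure of {A}: A → BC applies, adding BC. So (A)⁺ = {ABC}.
The closure contains neither all of R1 = {ACGH} nor all of R2 = {ABDEF}, so the common attributes are not a superkey of either fragment. The join is lossy.

No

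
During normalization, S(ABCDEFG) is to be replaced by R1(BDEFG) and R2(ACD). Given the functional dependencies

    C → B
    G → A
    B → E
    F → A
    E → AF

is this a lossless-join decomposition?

No

Common attributes: R1 ∩ R2 = {D}.
No dependency enlarges {D}, so (D)⁺ = {D}.
The closure contains neither all of R1 = {BDEFG} nor all of R2 = {ACD}, so the common attributes are not a superkey of either fragment. The join is lossy.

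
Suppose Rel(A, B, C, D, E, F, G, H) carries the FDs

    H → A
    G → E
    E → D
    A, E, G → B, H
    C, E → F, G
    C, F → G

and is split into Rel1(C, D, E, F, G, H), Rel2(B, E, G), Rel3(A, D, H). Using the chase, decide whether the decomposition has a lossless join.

No

Chase test. Columns are A, B, C, D, E, F, G, H; row i has aⱼ where attribute j ∈ Reli, else bᵢⱼ.
Initial tableau (one row per fragment):
  row 1: b11 b12 a3 a4 a5 a6 a7 a8
  row 2: b21 a2 b23 b24 a5 b26 a7 b28
  row 3: a1 b32 b33 a4 b35 b36 b37 a8
Rows 1 and 3 agree on H; apply H→A and equate their A entries.
Rows 1 and 2 agree on E; apply E→D and equate their D entries.
No row becomes fully distinguished — the join is lossy.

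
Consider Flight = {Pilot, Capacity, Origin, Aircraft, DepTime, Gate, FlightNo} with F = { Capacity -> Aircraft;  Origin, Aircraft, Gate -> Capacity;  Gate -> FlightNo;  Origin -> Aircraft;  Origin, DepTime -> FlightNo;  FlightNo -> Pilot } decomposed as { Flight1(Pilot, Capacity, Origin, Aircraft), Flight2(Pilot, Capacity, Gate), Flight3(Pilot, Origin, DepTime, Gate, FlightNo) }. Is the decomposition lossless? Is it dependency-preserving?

Lossless test (chase): Rows 1 and 2 agree on Capacity; apply Capacity→Aircraft and equate their Aircraft entries. Rows 2 and 3 agree on Gate; apply Gate→FlightNo and equate their FlightNo entries. Rows 1 and 3 agree on Origin; apply Origin→Aircraft and equate their Aircraft entries. No row becomes fully distinguished — the join is lossy.
Dependency preservation: the restricted closure of {Origin, Aircraft, Gate} across the fragments never reaches {Capacity}, so Origin, Aircraft, Gate → Capacity cannot be enforced without a join — not preserved.

lossy and not dependency-preserving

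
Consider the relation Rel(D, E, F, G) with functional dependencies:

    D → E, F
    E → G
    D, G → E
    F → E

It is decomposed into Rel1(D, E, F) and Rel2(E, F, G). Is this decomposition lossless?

Yes

Common attributes: Rel1 ∩ Rel2 = {E, F}.
Closure of {E, F}: E → G applies, adding G. So (E, F)⁺ = {E, F, G}.
This closure contains every attribute of Rel2, so Rel1 ∩ Rel2 → Rel2. The join is lossless.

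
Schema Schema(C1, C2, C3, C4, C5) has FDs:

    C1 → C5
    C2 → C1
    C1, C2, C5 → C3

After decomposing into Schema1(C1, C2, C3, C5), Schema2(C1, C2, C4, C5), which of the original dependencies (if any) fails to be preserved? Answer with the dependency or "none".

none

C1 → C5 lies within Schema1.
C2 → C1 lies within Schema1.
C1, C2, C5 → C3 lies within Schema1.
Every dependency is enforceable on the fragments, so the decomposition is dependency-preserving.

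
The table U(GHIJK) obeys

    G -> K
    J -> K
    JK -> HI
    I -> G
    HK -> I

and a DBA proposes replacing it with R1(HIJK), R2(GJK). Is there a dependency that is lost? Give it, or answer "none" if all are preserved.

I -> G

Check I → G: no single fragment contains all of {GI}, and the restricted closure of {I} across the fragments never reaches {G}.
G → K is preserved.
J → K is preserved.
JK → HI is preserved.
HK → I is preserved.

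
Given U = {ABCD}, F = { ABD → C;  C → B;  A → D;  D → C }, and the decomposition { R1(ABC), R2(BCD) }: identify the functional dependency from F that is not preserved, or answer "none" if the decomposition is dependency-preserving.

Check A → D: no single fragment contains all of {AD}, and the restricted closure of {A} across the fragments never reaches {D}.
ABD → C is preserved.
C → B is preserved.
D → C is preserved.

A → D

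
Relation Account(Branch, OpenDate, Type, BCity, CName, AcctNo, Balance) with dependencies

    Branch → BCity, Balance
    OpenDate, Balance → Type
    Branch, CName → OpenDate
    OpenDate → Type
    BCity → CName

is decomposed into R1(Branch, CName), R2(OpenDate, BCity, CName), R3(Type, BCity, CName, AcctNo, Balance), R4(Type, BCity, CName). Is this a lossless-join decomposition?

No

Chase test. Columns are Branch, OpenDate, Type, BCity, CName, AcctNo, Balance; row i has aⱼ where attribute j ∈ Ri, else bᵢⱼ.
Initial tableau (one row per fragment):
  row 1: a1 b12 b13 b14 a5 b16 b17
  row 2: b21 a2 b23 a4 a5 b26 b27
  row 3: b31 b32 a3 a4 a5 a6 a7
  row 4: b41 b42 a3 a4 a5 b46 b47
No row becomes fully distinguished — the join is lossy.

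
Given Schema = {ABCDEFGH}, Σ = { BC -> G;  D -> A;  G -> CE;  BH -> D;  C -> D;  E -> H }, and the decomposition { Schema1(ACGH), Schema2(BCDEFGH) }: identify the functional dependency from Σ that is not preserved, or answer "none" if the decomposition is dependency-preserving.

Check D → A: no single fragment contains all of {AD}, and the restricted closure of {D} across the fragments never reaches {A}.
BC → G is preserved.
G → CE is preserved.
BH → D is preserved.
C → D is preserved.
E → H is preserved.

D -> A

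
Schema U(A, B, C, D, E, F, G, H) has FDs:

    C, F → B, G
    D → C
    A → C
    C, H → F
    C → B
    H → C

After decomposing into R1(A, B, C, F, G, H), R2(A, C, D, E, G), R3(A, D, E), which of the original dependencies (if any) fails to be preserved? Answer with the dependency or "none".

C, F → B, G lies within R1.
D → C lies within R2.
A → C lies within R1.
C, H → F lies within R1.
C → B lies within R1.
H → C lies within R1.
Every dependency is enforceable on the fragments, so the decomposition is dependency-preserving.

none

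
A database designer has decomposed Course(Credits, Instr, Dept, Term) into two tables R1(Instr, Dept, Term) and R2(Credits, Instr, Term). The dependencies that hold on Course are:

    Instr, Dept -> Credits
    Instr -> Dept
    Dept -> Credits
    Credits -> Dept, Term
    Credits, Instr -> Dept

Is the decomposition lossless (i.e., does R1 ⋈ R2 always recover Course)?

Common attributes: R1 ∩ R2 = {Instr, Term}.
Closure of {Instr, Term}: Instr → Dept applies, adding Dept; Dept → Credits applies, adding Credits. So (Instr, Term)⁺ = {Credits, Instr, Dept, Term}.
This closure contains every attribute of R1, so R1 ∩ R2 → R1. The join is lossless.

Yes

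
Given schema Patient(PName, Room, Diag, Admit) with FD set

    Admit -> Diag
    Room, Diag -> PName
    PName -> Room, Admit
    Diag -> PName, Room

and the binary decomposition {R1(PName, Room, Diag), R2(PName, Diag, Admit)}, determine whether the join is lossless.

Common attributes: R1 ∩ R2 = {PName, Diag}.
Closure of {PName, Diag}: PName → Room, Admit applies, adding Room, Admit. So (PName, Diag)⁺ = {PName, Room, Diag, Admit}.
This closure contains every attribute of R1, so R1 ∩ R2 → R1. The join is lossless.

Yes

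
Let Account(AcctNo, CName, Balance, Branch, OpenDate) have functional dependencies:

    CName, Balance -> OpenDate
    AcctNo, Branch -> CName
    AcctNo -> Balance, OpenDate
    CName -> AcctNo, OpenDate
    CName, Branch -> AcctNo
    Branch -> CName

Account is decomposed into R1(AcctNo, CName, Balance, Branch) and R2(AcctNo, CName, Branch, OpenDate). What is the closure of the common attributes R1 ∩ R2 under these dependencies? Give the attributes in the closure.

R1 ∩ R2 = {AcctNo, CName, Branch}.
AcctNo → Balance, OpenDate applies, adding Balance, OpenDate
Closure: {AcctNo, CName, Balance, Branch, OpenDate}.

AcctNo, CName, Balance, Branch, OpenDate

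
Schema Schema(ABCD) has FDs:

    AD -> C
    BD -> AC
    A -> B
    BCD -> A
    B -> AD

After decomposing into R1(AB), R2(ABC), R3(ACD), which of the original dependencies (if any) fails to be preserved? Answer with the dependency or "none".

AD → C lies within R3.
BD → AC: restricted closure across fragments reaches AC.
A → B lies within R1.
BCD → A: restricted closure across fragments reaches A.
B → AD: restricted closure across fragments reaches AD.
Every dependency is enforceable on the fragments, so the decomposition is dependency-preserving.

none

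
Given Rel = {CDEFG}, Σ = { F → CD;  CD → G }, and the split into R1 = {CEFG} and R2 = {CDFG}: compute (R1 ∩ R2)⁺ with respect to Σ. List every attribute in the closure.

CDFG

R1 ∩ R2 = {CFG}.
F → CD applies, adding D
Closure: {CDFG}.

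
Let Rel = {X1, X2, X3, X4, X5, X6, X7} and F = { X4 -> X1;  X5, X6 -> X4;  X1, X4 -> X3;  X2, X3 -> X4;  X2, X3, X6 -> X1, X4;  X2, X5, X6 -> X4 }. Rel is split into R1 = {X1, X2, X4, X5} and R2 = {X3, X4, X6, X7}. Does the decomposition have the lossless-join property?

Common attributes: R1 ∩ R2 = {X4}.
Closure of {X4}: X4 → X1 applies, adding X1; X1, X4 → X3 applies, adding X3. So (X4)⁺ = {X1, X3, X4}.
The closure contains neither all of R1 = {X1, X2, X4, X5} nor all of R2 = {X3, X4, X6, X7}, so the common attributes are not a superkey of either fragment. The join is lossy.

No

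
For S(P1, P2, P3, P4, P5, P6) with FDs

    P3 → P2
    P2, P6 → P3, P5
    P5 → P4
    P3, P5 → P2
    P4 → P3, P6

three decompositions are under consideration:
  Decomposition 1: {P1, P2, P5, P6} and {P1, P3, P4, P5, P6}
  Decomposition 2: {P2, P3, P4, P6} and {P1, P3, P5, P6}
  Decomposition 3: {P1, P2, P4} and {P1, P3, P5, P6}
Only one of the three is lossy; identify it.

Decomposition 3

Decomposition 1: common = {P1, P5, P6}, closure = {P1, P2, P3, P4, P5, P6} → lossless.
Decomposition 2: common = {P3, P6}, closure = {P2, P3, P4, P5, P6} → lossless.
Decomposition 3: common = {P1}, closure = {P1} → lossy.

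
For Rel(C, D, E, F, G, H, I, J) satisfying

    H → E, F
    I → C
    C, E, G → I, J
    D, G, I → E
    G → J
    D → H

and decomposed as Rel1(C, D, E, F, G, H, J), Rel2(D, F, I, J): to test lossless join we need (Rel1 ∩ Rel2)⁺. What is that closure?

D, E, F, H, J

Rel1 ∩ Rel2 = {D, F, J}.
D → H applies, adding H
H → E, F applies, adding E
Closure: {D, E, F, H, J}.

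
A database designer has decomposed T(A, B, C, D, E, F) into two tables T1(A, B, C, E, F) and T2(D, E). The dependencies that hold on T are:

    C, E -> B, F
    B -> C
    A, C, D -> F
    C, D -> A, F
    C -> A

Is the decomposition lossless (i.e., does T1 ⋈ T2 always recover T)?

No

Common attributes: T1 ∩ T2 = {E}.
No dependency enlarges {E}, so (E)⁺ = {E}.
The closure contains neither all of T1 = {A, B, C, E, F} nor all of T2 = {D, E}, so the common attributes are not a superkey of either fragment. The join is lossy.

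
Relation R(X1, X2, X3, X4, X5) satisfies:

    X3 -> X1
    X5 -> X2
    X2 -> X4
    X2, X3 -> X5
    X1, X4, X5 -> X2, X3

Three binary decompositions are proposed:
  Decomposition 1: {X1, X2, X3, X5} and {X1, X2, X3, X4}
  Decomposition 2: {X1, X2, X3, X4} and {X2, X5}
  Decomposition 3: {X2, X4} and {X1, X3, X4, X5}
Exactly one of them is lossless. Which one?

Decomposition 1

Decomposition 1: common = {X1, X2, X3}, closure = {X1, X2, X3, X4, X5} → lossless.
Decomposition 2: common = {X2}, closure = {X2, X4} → lossy.
Decomposition 3: common = {X4}, closure = {X4} → lossy.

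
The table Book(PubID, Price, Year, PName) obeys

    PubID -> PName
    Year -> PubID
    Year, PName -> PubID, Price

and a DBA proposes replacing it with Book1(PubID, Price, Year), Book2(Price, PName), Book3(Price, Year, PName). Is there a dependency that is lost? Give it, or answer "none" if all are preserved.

Check PubID → PName: no single fragment contains all of {PubID, PName}, and the restricted closure of {PubID} across the fragments never reaches {PName}.
Year → PubID is preserved.
Year, PName → PubID, Price is preserved.

PubID -> PName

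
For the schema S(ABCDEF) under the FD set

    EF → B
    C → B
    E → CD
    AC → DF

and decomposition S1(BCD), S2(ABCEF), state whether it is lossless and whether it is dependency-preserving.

Lossless test: (BC)⁺ = {BC}, which is a superkey of neither fragment — lossy.
Dependency preservation: the restricted closure of {E} across the fragments never reaches {CD}, so E → CD cannot be enforced without a join — not preserved.

lossy and not dependency-preserving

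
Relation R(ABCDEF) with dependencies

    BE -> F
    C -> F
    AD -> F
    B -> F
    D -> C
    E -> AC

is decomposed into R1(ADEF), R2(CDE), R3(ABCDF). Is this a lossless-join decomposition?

No

Chase test. Columns are ABCDEF; row i has aⱼ where attribute j ∈ Ri, else bᵢⱼ.
Initial tableau (one row per fragment):
  row 1: a1 b12 b13 a4 a5 a6
  row 2: b21 b22 a3 a4 a5 b26
  row 3: a1 a2 a3 a4 b35 a6
Rows 2 and 3 agree on C; apply C→F and equate their F entries.
Rows 1 and 2 agree on D; apply D→C and equate their C entries.
Rows 1 and 2 agree on E; apply E→AC and equate their AC entries.
No row becomes fully distinguished — the join is lossy.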